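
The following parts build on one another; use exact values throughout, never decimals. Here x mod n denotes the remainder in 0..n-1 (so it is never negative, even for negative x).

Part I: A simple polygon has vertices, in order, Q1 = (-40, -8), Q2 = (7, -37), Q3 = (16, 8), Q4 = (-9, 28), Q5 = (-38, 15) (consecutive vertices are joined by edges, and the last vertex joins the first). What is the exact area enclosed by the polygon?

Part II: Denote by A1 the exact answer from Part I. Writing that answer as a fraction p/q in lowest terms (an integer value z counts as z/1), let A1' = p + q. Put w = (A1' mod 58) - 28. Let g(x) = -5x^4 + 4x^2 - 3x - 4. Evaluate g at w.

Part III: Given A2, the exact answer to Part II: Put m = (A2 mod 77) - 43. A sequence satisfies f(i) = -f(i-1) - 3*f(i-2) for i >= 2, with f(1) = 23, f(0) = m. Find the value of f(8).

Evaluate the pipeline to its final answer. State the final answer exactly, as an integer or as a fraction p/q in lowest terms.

Part I: cross terms: (-40*-37 - 7*-8)=1536, (7*8 - 16*-37)=648, (16*28 - -9*8)=520, (-9*15 - -38*28)=929, (-38*-8 - -40*15)=904; twice the area = |4537| = 4537; area = 4537/2; answer 4537/2
Part II: A1 = 4537/2; threaded value p + q = 4539; w = -13; -5*(-13)^4 + 4*(-13)^2 - 3*(-13)^1 - 4 = (-142805) + (676) + (39) + (-4) = -142094; answer -142094
Part III: A2 = -142094; m = 5; f(2) = -1*(23) - 3*(5) = -38; iterating: f(2)=-38, f(3)=-31, f(4)=145, f(5)=-52, f(6)=-383, f(7)=539, f(8)=610; answer 610

610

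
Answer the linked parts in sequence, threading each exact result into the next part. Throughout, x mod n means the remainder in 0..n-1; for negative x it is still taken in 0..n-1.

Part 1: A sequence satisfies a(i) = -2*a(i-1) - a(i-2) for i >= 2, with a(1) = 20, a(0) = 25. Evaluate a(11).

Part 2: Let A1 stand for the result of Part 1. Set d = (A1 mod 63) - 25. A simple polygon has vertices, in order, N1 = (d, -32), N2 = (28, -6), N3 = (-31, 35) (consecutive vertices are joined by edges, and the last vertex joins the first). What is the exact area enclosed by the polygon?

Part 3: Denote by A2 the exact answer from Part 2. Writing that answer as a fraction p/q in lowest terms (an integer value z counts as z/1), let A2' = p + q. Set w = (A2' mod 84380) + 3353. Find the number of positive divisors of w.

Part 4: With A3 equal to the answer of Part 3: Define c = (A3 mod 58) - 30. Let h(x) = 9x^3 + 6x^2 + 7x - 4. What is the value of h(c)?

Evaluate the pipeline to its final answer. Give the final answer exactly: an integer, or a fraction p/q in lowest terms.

-154314

Part 1: a(2) = -2*(20) - 1*(25) = -65; iterating: a(2)=-65, a(3)=110, a(4)=-155, a(5)=200, a(6)=-245, a(7)=290, a(8)=-335, a(9)=380, a(10)=-425, a(11)=470; answer 470
Part 2: A1 = 470; d = 4; cross terms: (4*-6 - 28*-32)=872, (28*35 - -31*-6)=794, (-31*-32 - 4*35)=852; twice the area = |2518| = 2518; area = 1259; answer 1259
Part 3: A2 = 1259; threaded value p + q = 1260; w = 4613; 4613 = 7 * 659; number of divisors = (1+1) * (1+1) = 4; answer 4
Part 4: A3 = 4; c = -26; 9*(-26)^3 + 6*(-26)^2 + 7*(-26)^1 - 4 = (-158184) + (4056) + (-182) + (-4) = -154314; answer -154314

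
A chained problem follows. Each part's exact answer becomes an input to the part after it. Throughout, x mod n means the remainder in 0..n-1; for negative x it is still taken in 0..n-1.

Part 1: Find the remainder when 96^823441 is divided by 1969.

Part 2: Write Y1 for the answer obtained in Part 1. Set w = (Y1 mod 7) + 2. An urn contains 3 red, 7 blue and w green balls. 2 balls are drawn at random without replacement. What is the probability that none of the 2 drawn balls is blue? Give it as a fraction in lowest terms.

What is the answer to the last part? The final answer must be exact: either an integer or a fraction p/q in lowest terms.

3/10

Part 1: squarings mod 1969: 96^1=96, 96^2=1340, 96^4=1841, 96^8=632, 96^16=1686, 96^32=1329, 96^64=48, 96^128=335, 96^256=1961, 96^512=64, 96^1024=158, 96^2048=1336, 96^4096=982, 96^8192=1483, 96^16384=1885, 96^32768=1149, 96^65536=971, 96^131072=1659, 96^262144=1588, 96^524288=1424; 96^823441 = 96^1 * 96^16 * 96^128 * 96^4096 * 96^32768 * 96^262144 * 96^524288 = 1152 (mod 1969); answer 1152
Part 2: Y1 = 1152; w = 6; total draws C(16,2) = 120; favorable C(9,2) = 36; P = 3/10; answer 3/10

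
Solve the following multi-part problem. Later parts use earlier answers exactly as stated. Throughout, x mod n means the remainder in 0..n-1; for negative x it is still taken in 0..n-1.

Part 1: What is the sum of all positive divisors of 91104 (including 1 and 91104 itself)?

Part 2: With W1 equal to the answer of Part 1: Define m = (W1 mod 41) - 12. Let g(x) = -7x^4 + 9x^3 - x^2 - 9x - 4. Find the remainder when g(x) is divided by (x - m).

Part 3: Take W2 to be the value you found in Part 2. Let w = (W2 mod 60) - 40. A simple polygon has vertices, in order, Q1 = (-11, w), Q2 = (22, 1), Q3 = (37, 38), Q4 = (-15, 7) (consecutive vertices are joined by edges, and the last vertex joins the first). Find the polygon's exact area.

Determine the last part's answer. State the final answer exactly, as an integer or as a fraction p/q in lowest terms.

Part 1: 91104 = 2^5 * 3 * 13 * 73; sigma = (1 + 2 + 4 + 8 + 16 + 32) * (1 + 3) * (1 + 13) * (1 + 73) = 63 * 4 * 14 * 74 = 261072; answer 261072
Part 2: W1 = 261072; m = 13; remainder = value at the root: -7*(13)^4 + 9*(13)^3 - 1*(13)^2 - 9*(13)^1 - 4 = (-199927) + (19773) + (-169) + (-117) + (-4) = -180444; answer -180444
Part 3: W2 = -180444; w = -4; cross terms: (-11*1 - 22*-4)=77, (22*38 - 37*1)=799, (37*7 - -15*38)=829, (-15*-4 - -11*7)=137; twice the area = |1842| = 1842; area = 921; answer 921

921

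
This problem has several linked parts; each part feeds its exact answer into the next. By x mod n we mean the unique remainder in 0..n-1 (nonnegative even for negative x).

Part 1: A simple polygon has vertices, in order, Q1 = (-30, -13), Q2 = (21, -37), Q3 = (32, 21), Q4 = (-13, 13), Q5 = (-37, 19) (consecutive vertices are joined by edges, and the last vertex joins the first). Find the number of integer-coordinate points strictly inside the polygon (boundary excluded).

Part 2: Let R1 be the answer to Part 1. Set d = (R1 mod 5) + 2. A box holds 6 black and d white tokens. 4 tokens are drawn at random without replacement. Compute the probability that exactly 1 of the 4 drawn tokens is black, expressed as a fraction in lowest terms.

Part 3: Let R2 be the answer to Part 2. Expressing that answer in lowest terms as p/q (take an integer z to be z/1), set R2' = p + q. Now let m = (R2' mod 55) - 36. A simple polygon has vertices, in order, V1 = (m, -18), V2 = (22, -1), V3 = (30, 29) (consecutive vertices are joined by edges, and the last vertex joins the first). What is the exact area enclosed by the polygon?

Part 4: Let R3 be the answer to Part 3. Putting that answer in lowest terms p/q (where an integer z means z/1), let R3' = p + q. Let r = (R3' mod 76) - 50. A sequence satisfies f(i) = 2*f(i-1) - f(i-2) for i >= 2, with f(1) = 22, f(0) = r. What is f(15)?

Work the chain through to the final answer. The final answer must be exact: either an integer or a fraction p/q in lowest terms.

Part 1: cross terms: (-30*-37 - 21*-13)=1383, (21*21 - 32*-37)=1625, (32*13 - -13*21)=689, (-13*19 - -37*13)=234, (-37*-13 - -30*19)=1051; twice the area = |4982| = 4982; area = 2491; boundary points = 3 + 1 + 1 + 6 + 1 = 12; strictly interior points = area - boundary/2 + 1 = 2486; answer 2486
Part 2: R1 = 2486; d = 3; total draws C(9,4) = 126; favorable C(6,1)*C(3,3) = 6; P = 1/21; answer 1/21
Part 3: R2 = 1/21; threaded value p + q = 22; m = -14; cross terms: (-14*-1 - 22*-18)=410, (22*29 - 30*-1)=668, (30*-18 - -14*29)=-134; twice the area = |944| = 944; area = 472; answer 472
Part 4: R3 = 472; threaded value p + q = 473; r = -33; f(2) = 2*(22) - 1*(-33) = 77; iterating: f(2)=77, f(3)=132, f(4)=187, f(5)=242, f(6)=297, f(7)=352, f(8)=407, f(9)=462, f(10)=517, f(11)=572, f(12)=627, f(13)=682, f(14)=737, f(15)=792; answer 792

792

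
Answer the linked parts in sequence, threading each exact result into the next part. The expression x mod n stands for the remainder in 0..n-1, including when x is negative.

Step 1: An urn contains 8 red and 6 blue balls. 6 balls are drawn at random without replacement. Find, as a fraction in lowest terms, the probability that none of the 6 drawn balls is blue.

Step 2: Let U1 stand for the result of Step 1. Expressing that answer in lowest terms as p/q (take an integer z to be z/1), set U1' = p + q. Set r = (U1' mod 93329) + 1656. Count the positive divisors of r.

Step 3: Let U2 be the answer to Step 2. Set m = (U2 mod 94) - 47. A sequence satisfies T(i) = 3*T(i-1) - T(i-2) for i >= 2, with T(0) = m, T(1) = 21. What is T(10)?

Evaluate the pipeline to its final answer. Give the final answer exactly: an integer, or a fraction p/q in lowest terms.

Step 1: total draws C(14,6) = 3003; favorable C(8,6) = 28; P = 4/429; answer 4/429
Step 2: U1 = 4/429; threaded value p + q = 433; r = 2089; 2089 is prime, so its only divisors are 1 and 2089; count = 2; answer 2
Step 3: U2 = 2; m = -45; T(2) = 3*(21) - 1*(-45) = 108; iterating: T(2)=108, T(3)=303, T(4)=801, T(5)=2100, T(6)=5499, T(7)=14397, T(8)=37692, T(9)=98679, T(10)=258345; answer 258345

258345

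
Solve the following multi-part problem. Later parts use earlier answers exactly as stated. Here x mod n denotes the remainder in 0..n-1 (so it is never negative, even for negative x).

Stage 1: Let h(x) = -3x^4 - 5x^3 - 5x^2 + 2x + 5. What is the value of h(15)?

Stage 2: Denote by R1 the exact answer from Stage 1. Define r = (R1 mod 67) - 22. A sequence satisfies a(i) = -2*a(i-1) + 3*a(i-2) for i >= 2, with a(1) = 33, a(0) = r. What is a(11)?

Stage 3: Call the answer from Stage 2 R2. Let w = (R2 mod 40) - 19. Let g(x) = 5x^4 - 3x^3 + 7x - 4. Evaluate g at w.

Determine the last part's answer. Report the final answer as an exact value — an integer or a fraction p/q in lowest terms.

Stage 1: -3*(15)^4 - 5*(15)^3 - 5*(15)^2 + 2*(15)^1 + 5 = (-151875) + (-16875) + (-1125) + (30) + (5) = -169840; answer -169840
Stage 2: R1 = -169840; r = -17; a(2) = -2*(33) + 3*(-17) = -117; iterating: a(2)=-117, a(3)=333, a(4)=-1017, a(5)=3033, a(6)=-9117, a(7)=27333, a(8)=-82017, a(9)=246033, a(10)=-738117, a(11)=2214333; answer 2214333
Stage 3: R2 = 2214333; w = -6; 5*(-6)^4 - 3*(-6)^3 + 7*(-6)^1 - 4 = (6480) + (648) + (-42) + (-4) = 7082; answer 7082

7082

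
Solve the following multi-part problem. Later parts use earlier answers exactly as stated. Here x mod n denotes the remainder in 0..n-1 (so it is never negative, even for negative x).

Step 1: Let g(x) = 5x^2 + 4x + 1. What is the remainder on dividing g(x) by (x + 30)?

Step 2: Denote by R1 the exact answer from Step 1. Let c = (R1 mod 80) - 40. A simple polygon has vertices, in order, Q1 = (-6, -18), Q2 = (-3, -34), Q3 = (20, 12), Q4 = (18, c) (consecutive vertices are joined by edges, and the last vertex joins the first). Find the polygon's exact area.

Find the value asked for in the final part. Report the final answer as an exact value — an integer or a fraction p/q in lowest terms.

Step 1: remainder = value at the root: 5*(-30)^2 + 4*(-30)^1 + 1 = (4500) + (-120) + (1) = 4381; answer 4381
Step 2: R1 = 4381; c = 21; cross terms: (-6*-34 - -3*-18)=150, (-3*12 - 20*-34)=644, (20*21 - 18*12)=204, (18*-18 - -6*21)=-198; twice the area = |800| = 800; area = 400; answer 400

400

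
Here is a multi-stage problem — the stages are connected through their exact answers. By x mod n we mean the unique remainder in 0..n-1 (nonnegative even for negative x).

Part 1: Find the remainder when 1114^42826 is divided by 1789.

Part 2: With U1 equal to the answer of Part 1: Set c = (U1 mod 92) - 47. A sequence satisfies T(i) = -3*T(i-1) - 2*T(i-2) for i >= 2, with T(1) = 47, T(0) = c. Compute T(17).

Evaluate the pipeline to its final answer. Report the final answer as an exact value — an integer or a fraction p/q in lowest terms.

Part 1: squarings mod 1789: 1114^1=1114, 1114^2=1219, 1114^4=1091, 1114^8=596, 1114^16=994, 1114^32=508, 1114^64=448, 1114^128=336, 1114^256=189, 1114^512=1730, 1114^1024=1692, 1114^2048=464, 1114^4096=616, 1114^8192=188, 1114^16384=1353, 1114^32768=462; 1114^42826 = 1114^2 * 1114^8 * 1114^64 * 1114^256 * 1114^512 * 1114^1024 * 1114^8192 * 1114^32768 = 841 (mod 1789); answer 841
Part 2: U1 = 841; c = -34; T(2) = -3*(47) - 2*(-34) = -73; iterating: T(2)=-73, T(3)=125, T(4)=-229, T(5)=437, T(6)=-853, T(7)=1685, T(8)=-3349, T(9)=6677, T(10)=-13333, T(11)=26645, T(12)=-53269, T(13)=106517, T(14)=-213013, T(15)=426005, T(16)=-851989, T(17)=1703957; answer 1703957

1703957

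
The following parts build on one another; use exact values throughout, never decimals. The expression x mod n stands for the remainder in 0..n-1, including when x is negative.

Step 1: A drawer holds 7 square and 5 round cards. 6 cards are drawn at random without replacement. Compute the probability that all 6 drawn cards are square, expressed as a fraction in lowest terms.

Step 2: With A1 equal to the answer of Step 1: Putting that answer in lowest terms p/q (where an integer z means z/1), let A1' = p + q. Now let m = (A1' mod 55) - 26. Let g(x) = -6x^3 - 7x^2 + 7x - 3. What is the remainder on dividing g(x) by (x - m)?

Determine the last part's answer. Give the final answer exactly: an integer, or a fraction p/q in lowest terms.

Step 1: total draws C(12,6) = 924; favorable C(7,6) = 7; P = 1/132; answer 1/132
Step 2: A1 = 1/132; threaded value p + q = 133; m = -3; remainder = value at the root: -6*(-3)^3 - 7*(-3)^2 + 7*(-3)^1 - 3 = (162) + (-63) + (-21) + (-3) = 75; answer 75

75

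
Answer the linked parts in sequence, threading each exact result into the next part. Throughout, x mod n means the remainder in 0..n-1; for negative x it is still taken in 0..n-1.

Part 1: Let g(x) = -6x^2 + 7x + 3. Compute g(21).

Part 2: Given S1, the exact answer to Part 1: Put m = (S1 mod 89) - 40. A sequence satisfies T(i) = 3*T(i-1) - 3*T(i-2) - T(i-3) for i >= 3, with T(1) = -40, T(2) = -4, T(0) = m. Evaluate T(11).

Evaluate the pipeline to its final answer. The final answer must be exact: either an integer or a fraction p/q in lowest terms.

-27257

Part 1: -6*(21)^2 + 7*(21)^1 + 3 = (-2646) + (147) + (3) = -2496; answer -2496
Part 2: S1 = -2496; m = 45; T(3) = 3*(-4) - 3*(-40) - 1*(45) = 63; iterating: T(3)=63, T(4)=241, T(5)=538, T(6)=828, T(7)=629, T(8)=-1135, T(9)=-6120, T(10)=-15584, T(11)=-27257; answer -27257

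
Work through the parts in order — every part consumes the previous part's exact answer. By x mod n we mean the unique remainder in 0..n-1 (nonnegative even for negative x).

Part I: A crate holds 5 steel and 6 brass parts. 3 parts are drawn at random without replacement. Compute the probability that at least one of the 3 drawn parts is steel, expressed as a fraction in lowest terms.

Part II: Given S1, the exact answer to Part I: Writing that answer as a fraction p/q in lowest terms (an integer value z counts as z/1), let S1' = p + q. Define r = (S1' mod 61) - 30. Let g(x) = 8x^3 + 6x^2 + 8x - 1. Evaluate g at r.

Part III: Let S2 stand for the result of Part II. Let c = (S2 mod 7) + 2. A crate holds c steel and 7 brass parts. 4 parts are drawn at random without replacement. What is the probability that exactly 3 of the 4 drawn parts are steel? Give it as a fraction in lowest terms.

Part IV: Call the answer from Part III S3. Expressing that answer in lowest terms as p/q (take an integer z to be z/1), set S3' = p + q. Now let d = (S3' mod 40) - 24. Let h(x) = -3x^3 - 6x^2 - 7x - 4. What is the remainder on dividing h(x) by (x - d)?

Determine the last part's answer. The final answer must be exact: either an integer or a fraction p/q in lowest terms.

-2740

Part I: total draws C(11,3) = 165; complement C(6,3) = 20; favorable 165 - 20 = 145; P = 29/33; answer 29/33
Part II: S1 = 29/33; threaded value p + q = 62; r = -29; 8*(-29)^3 + 6*(-29)^2 + 8*(-29)^1 - 1 = (-195112) + (5046) + (-232) + (-1) = -190299; answer -190299
Part III: S2 = -190299; c = 5; total draws C(12,4) = 495; favorable C(5,3)*C(7,1) = 70; P = 14/99; answer 14/99
Part IV: S3 = 14/99; threaded value p + q = 113; d = 9; remainder = value at the root: -3*(9)^3 - 6*(9)^2 - 7*(9)^1 - 4 = (-2187) + (-486) + (-63) + (-4) = -2740; answer -2740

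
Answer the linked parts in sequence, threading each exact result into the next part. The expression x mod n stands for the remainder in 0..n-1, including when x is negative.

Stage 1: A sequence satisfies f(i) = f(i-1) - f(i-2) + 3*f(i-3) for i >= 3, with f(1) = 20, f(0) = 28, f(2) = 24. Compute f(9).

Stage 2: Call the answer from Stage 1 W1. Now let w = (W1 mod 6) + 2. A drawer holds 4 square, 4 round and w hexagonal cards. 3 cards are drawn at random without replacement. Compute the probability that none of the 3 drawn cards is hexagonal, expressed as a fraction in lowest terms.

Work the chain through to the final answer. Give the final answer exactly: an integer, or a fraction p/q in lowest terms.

Stage 1: f(3) = 1*(24) - 1*(20) + 3*(28) = 88; iterating: f(3)=88, f(4)=124, f(5)=108, f(6)=248, f(7)=512, f(8)=588, f(9)=820; answer 820
Stage 2: W1 = 820; w = 6; total draws C(14,3) = 364; favorable C(8,3) = 56; P = 2/13; answer 2/13

2/13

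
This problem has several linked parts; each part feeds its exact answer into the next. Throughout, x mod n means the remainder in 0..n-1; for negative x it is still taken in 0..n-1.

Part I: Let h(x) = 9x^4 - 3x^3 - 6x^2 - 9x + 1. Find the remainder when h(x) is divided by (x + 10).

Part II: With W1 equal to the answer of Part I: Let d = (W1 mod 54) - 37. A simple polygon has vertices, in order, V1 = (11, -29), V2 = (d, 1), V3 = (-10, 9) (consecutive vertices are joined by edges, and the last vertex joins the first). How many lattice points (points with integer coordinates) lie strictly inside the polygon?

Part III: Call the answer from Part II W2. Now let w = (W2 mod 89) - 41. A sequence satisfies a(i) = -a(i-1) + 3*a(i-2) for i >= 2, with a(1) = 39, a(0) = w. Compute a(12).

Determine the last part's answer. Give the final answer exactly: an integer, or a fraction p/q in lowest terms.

-280485

Part I: remainder = value at the root: 9*(-10)^4 - 3*(-10)^3 - 6*(-10)^2 - 9*(-10)^1 + 1 = (90000) + (3000) + (-600) + (90) + (1) = 92491; answer 92491
Part II: W1 = 92491; d = 6; cross terms: (11*1 - 6*-29)=185, (6*9 - -10*1)=64, (-10*-29 - 11*9)=191; twice the area = |440| = 440; area = 220; boundary points = 5 + 8 + 1 = 14; strictly interior points = area - boundary/2 + 1 = 214; answer 214
Part III: W2 = 214; w = -5; a(2) = -1*(39) + 3*(-5) = -54; iterating: a(2)=-54, a(3)=171, a(4)=-333, a(5)=846, a(6)=-1845, a(7)=4383, a(8)=-9918, a(9)=23067, a(10)=-52821, a(11)=122022, a(12)=-280485; answer -280485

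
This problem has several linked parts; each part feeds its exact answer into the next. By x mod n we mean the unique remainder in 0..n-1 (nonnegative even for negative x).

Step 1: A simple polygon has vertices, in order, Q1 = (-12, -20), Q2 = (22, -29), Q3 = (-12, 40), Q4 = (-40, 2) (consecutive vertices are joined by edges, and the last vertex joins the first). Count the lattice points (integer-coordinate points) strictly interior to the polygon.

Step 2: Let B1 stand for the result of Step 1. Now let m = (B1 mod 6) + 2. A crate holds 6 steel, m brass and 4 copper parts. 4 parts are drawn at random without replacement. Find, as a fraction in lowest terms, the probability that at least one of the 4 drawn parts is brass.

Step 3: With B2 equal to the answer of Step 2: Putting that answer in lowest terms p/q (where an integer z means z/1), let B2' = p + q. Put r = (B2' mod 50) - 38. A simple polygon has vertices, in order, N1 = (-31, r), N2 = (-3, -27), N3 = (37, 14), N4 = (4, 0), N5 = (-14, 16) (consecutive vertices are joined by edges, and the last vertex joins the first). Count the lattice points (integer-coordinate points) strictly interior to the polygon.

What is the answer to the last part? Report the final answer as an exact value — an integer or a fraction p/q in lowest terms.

1086

Step 1: cross terms: (-12*-29 - 22*-20)=788, (22*40 - -12*-29)=532, (-12*2 - -40*40)=1576, (-40*-20 - -12*2)=824; twice the area = |3720| = 3720; area = 1860; boundary points = 1 + 1 + 2 + 2 = 6; strictly interior points = area - boundary/2 + 1 = 1858; answer 1858
Step 2: B1 = 1858; m = 6; total draws C(16,4) = 1820; complement C(10,4) = 210; favorable 1820 - 210 = 1610; P = 23/26; answer 23/26
Step 3: B2 = 23/26; threaded value p + q = 49; r = 11; cross terms: (-31*-27 - -3*11)=870, (-3*14 - 37*-27)=957, (37*0 - 4*14)=-56, (4*16 - -14*0)=64, (-14*11 - -31*16)=342; twice the area = |2177| = 2177; area = 2177/2; boundary points = 2 + 1 + 1 + 2 + 1 = 7; strictly interior points = area - boundary/2 + 1 = 1086; answer 1086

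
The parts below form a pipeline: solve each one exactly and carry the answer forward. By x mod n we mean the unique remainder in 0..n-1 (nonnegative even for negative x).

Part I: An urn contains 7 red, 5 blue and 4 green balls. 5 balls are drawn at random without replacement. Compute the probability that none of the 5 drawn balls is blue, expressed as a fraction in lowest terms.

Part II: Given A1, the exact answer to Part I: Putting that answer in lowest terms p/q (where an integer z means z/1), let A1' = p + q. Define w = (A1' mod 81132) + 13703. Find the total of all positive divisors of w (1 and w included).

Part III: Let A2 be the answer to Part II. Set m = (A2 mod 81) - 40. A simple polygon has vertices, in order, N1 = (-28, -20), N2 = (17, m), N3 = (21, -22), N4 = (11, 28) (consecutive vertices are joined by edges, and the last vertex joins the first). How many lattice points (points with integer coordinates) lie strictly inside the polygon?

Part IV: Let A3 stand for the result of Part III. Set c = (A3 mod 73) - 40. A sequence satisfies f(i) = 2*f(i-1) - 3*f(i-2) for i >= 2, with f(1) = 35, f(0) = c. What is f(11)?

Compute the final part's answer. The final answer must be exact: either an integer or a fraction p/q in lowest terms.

Part I: total draws C(16,5) = 4368; favorable C(11,5) = 462; P = 11/104; answer 11/104
Part II: A1 = 11/104; threaded value p + q = 115; w = 13818; 13818 = 2 * 3 * 7^2 * 47; sigma = (1 + 2) * (1 + 3) * (1 + 7 + 49) * (1 + 47) = 3 * 4 * 57 * 48 = 32832; answer 32832
Part III: A2 = 32832; m = -13; cross terms: (-28*-13 - 17*-20)=704, (17*-22 - 21*-13)=-101, (21*28 - 11*-22)=830, (11*-20 - -28*28)=564; twice the area = |1997| = 1997; area = 1997/2; boundary points = 1 + 1 + 10 + 3 = 15; strictly interior points = area - boundary/2 + 1 = 992; answer 992
Part IV: A3 = 992; c = 3; f(2) = 2*(35) - 3*(3) = 61; iterating: f(2)=61, f(3)=17, f(4)=-149, f(5)=-349, f(6)=-251, f(7)=545, f(8)=1843, f(9)=2051, f(10)=-1427, f(11)=-9007; answer -9007

-9007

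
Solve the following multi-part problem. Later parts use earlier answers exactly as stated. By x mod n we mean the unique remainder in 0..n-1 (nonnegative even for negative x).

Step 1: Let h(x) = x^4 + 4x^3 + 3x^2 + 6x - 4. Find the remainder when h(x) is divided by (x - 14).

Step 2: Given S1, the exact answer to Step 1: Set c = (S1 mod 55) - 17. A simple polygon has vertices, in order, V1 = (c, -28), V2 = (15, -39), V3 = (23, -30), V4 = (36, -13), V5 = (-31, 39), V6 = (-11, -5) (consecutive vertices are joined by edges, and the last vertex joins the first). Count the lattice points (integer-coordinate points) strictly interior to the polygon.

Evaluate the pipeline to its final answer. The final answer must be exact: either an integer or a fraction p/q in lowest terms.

Step 1: remainder = value at the root: 1*(14)^4 + 4*(14)^3 + 3*(14)^2 + 6*(14)^1 - 4 = (38416) + (10976) + (588) + (84) + (-4) = 50060; answer 50060
Step 2: S1 = 50060; c = -7; cross terms: (-7*-39 - 15*-28)=693, (15*-30 - 23*-39)=447, (23*-13 - 36*-30)=781, (36*39 - -31*-13)=1001, (-31*-5 - -11*39)=584, (-11*-28 - -7*-5)=273; twice the area = |3779| = 3779; area = 3779/2; boundary points = 11 + 1 + 1 + 1 + 4 + 1 = 19; strictly interior points = area - boundary/2 + 1 = 1881; answer 1881

1881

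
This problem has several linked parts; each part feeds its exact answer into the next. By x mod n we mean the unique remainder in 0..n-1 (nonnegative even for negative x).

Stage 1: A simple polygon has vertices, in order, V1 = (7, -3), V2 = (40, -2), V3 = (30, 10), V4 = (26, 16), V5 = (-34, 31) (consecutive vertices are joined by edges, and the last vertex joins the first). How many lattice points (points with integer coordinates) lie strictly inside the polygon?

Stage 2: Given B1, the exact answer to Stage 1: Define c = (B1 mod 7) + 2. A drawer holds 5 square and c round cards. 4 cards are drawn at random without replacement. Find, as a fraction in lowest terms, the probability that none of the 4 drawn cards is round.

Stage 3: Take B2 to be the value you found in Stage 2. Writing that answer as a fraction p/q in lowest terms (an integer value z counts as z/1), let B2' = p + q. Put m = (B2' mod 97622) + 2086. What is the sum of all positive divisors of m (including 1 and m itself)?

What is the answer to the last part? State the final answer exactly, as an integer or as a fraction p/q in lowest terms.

Stage 1: cross terms: (7*-2 - 40*-3)=106, (40*10 - 30*-2)=460, (30*16 - 26*10)=220, (26*31 - -34*16)=1350, (-34*-3 - 7*31)=-115; twice the area = |2021| = 2021; area = 2021/2; boundary points = 1 + 2 + 2 + 15 + 1 = 21; strictly interior points = area - boundary/2 + 1 = 1001; answer 1001
Stage 2: B1 = 1001; c = 2; total draws C(7,4) = 35; favorable C(5,4) = 5; P = 1/7; answer 1/7
Stage 3: B2 = 1/7; threaded value p + q = 8; m = 2094; 2094 = 2 * 3 * 349; sigma = (1 + 2) * (1 + 3) * (1 + 349) = 3 * 4 * 350 = 4200; answer 4200

4200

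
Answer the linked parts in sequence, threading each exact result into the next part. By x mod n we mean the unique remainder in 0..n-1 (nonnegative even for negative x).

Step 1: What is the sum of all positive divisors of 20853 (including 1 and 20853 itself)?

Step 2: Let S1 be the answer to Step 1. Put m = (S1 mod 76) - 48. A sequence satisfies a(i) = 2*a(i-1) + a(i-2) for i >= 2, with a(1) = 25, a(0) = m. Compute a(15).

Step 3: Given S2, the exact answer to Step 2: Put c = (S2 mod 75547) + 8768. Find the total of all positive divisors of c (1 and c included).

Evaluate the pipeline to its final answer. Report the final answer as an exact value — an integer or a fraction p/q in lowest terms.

76024

Step 1: 20853 = 3^2 * 7 * 331; sigma = (1 + 3 + 9) * (1 + 7) * (1 + 331) = 13 * 8 * 332 = 34528; answer 34528
Step 2: S1 = 34528; m = -24; a(2) = 2*(25) + 1*(-24) = 26; iterating: a(2)=26, a(3)=77, a(4)=180, a(5)=437, a(6)=1054, a(7)=2545, a(8)=6144, a(9)=14833, a(10)=35810, a(11)=86453, a(12)=208716, a(13)=503885, a(14)=1216486, a(15)=2936857; answer 2936857
Step 3: S2 = 2936857; c = 74839; 74839 = 67 * 1117; sigma = (1 + 67) * (1 + 1117) = 68 * 1118 = 76024; answer 76024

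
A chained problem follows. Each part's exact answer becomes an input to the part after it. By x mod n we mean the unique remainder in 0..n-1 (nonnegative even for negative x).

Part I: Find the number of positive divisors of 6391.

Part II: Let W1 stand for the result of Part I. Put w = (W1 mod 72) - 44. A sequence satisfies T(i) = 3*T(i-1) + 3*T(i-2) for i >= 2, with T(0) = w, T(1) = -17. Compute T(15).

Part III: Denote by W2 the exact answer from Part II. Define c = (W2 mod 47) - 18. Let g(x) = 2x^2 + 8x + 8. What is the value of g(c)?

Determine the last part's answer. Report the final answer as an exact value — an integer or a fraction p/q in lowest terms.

Part I: 6391 = 7 * 11 * 83; number of divisors = (1+1) * (1+1) * (1+1) = 8; answer 8
Part II: W1 = 8; w = -36; T(2) = 3*(-17) + 3*(-36) = -159; iterating: T(2)=-159, T(3)=-528, T(4)=-2061, T(5)=-7767, T(6)=-29484, T(7)=-111753, T(8)=-423711, T(9)=-1606392, T(10)=-6090309, T(11)=-23090103, T(12)=-87541236, T(13)=-331894017, T(14)=-1258305759, T(15)=-4770599328; answer -4770599328
Part III: W2 = -4770599328; c = 12; 2*(12)^2 + 8*(12)^1 + 8 = (288) + (96) + (8) = 392; answer 392

392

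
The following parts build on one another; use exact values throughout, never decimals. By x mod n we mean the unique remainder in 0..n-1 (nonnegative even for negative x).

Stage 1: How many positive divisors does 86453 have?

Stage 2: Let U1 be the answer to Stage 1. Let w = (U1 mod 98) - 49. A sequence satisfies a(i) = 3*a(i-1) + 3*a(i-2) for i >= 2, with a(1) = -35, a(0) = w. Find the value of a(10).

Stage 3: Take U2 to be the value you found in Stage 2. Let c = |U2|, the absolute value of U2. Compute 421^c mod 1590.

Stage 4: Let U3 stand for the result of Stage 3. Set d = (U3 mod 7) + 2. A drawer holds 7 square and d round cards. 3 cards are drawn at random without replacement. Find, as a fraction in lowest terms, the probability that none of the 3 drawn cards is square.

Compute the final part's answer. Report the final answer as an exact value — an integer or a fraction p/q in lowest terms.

Stage 1: 86453 is prime, so its only divisors are 1 and 86453; count = 2; answer 2
Stage 2: U1 = 2; w = -47; a(2) = 3*(-35) + 3*(-47) = -246; iterating: a(2)=-246, a(3)=-843, a(4)=-3267, a(5)=-12330, a(6)=-46791, a(7)=-177363, a(8)=-672462, a(9)=-2549475, a(10)=-9665811; answer -9665811
Stage 3: U2 = -9665811; c = 9665811; squarings mod 1590: 421^1=421, 421^2=751, 421^4=1141, 421^8=1261, 421^16=121, 421^32=331, 421^64=1441, 421^128=1531, 421^256=301, 421^512=1561, 421^1024=841, 421^2048=1321, 421^4096=811, 421^8192=1051, 421^16384=1141, 421^32768=1261, 421^65536=121, 421^131072=331, 421^262144=1441, 421^524288=1531, 421^1048576=301, 421^2097152=1561, 421^4194304=841, 421^8388608=1321; 421^9665811 = 421^1 * 421^2 * 421^16 * 421^256 * 421^1024 * 421^2048 * 421^4096 * 421^8192 * 421^16384 * 421^65536 * 421^131072 * 421^1048576 * 421^8388608 = 1201 (mod 1590); answer 1201
Stage 4: U3 = 1201; d = 6; total draws C(13,3) = 286; favorable C(6,3) = 20; P = 10/143; answer 10/143

10/143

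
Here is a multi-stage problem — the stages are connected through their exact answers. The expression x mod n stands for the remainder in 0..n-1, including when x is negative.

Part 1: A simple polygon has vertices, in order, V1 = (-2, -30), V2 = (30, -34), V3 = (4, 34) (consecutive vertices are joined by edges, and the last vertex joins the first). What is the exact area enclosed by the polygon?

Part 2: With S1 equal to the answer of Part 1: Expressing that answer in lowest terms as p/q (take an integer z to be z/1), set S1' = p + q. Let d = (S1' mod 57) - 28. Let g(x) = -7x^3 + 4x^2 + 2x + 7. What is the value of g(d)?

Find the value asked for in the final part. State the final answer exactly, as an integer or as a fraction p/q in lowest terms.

35520

Part 1: cross terms: (-2*-34 - 30*-30)=968, (30*34 - 4*-34)=1156, (4*-30 - -2*34)=-52; twice the area = |2072| = 2072; area = 1036; answer 1036
Part 2: S1 = 1036; threaded value p + q = 1037; d = -17; -7*(-17)^3 + 4*(-17)^2 + 2*(-17)^1 + 7 = (34391) + (1156) + (-34) + (7) = 35520; answer 35520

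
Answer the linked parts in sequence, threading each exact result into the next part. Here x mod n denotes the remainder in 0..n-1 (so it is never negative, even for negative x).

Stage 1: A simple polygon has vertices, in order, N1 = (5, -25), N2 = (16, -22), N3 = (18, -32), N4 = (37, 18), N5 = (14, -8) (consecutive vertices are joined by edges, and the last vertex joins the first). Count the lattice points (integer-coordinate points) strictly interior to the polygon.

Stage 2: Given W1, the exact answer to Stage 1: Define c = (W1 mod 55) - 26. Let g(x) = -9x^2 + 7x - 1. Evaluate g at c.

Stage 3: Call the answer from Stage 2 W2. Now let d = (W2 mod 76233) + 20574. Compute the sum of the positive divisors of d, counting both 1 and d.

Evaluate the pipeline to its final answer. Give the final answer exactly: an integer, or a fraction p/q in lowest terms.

Stage 1: cross terms: (5*-22 - 16*-25)=290, (16*-32 - 18*-22)=-116, (18*18 - 37*-32)=1508, (37*-8 - 14*18)=-548, (14*-25 - 5*-8)=-310; twice the area = |824| = 824; area = 412; boundary points = 1 + 2 + 1 + 1 + 1 = 6; strictly interior points = area - boundary/2 + 1 = 410; answer 410
Stage 2: W1 = 410; c = -1; -9*(-1)^2 + 7*(-1)^1 - 1 = (-9) + (-7) + (-1) = -17; answer -17
Stage 3: W2 = -17; d = 96790; 96790 = 2 * 5 * 9679; sigma = (1 + 2) * (1 + 5) * (1 + 9679) = 3 * 6 * 9680 = 174240; answer 174240

174240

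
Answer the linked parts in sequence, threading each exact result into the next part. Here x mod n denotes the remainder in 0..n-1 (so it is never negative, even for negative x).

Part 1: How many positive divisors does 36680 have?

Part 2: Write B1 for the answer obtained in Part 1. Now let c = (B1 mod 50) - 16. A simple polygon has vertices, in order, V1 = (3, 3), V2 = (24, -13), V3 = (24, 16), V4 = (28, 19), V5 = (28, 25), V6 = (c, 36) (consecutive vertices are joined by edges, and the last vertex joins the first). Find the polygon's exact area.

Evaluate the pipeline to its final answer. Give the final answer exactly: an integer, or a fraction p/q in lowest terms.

1309/2

Part 1: 36680 = 2^3 * 5 * 7 * 131; number of divisors = (3+1) * (1+1) * (1+1) * (1+1) = 32; answer 32
Part 2: B1 = 32; c = 16; cross terms: (3*-13 - 24*3)=-111, (24*16 - 24*-13)=696, (24*19 - 28*16)=8, (28*25 - 28*19)=168, (28*36 - 16*25)=608, (16*3 - 3*36)=-60; twice the area = |1309| = 1309; area = 1309/2; answer 1309/2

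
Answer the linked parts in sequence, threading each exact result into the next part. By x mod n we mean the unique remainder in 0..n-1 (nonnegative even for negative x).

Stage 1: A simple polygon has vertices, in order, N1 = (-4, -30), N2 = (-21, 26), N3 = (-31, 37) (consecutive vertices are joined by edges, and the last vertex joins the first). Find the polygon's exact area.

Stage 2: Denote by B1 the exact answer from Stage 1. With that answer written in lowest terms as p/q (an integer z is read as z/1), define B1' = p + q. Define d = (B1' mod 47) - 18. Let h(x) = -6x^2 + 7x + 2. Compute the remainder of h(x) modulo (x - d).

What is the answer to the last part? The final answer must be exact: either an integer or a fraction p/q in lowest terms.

Stage 1: cross terms: (-4*26 - -21*-30)=-734, (-21*37 - -31*26)=29, (-31*-30 - -4*37)=1078; twice the area = |373| = 373; area = 373/2; answer 373/2
Stage 2: B1 = 373/2; threaded value p + q = 375; d = 28; remainder = value at the root: -6*(28)^2 + 7*(28)^1 + 2 = (-4704) + (196) + (2) = -4506; answer -4506

-4506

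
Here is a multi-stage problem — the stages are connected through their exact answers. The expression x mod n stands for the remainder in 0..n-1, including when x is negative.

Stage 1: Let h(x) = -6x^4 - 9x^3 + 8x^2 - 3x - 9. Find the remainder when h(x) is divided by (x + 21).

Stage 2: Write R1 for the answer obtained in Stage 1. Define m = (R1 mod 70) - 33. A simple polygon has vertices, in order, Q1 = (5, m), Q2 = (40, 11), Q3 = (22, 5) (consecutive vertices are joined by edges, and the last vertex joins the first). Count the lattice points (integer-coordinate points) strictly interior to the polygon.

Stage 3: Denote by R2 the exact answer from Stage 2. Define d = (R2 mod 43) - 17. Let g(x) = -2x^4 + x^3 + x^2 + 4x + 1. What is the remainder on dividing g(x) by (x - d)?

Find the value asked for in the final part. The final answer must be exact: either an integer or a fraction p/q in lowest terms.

-27785

Stage 1: remainder = value at the root: -6*(-21)^4 - 9*(-21)^3 + 8*(-21)^2 - 3*(-21)^1 - 9 = (-1166886) + (83349) + (3528) + (63) + (-9) = -1079955; answer -1079955
Stage 2: R1 = -1079955; m = -28; cross terms: (5*11 - 40*-28)=1175, (40*5 - 22*11)=-42, (22*-28 - 5*5)=-641; twice the area = |492| = 492; area = 246; boundary points = 1 + 6 + 1 = 8; strictly interior points = area - boundary/2 + 1 = 243; answer 243
Stage 3: R2 = 243; d = 11; remainder = value at the root: -2*(11)^4 + 1*(11)^3 + 1*(11)^2 + 4*(11)^1 + 1 = (-29282) + (1331) + (121) + (44) + (1) = -27785; answer -27785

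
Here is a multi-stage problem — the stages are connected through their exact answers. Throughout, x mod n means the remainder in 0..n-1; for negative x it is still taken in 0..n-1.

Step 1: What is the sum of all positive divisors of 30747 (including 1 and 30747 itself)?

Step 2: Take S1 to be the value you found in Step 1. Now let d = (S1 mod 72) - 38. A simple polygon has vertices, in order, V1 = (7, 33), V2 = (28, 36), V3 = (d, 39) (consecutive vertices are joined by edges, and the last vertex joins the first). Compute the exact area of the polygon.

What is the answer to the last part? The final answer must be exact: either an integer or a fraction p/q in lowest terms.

Step 1: 30747 = 3 * 37 * 277; sigma = (1 + 3) * (1 + 37) * (1 + 277) = 4 * 38 * 278 = 42256; answer 42256
Step 2: S1 = 42256; d = 26; cross terms: (7*36 - 28*33)=-672, (28*39 - 26*36)=156, (26*33 - 7*39)=585; twice the area = |69| = 69; area = 69/2; answer 69/2

69/2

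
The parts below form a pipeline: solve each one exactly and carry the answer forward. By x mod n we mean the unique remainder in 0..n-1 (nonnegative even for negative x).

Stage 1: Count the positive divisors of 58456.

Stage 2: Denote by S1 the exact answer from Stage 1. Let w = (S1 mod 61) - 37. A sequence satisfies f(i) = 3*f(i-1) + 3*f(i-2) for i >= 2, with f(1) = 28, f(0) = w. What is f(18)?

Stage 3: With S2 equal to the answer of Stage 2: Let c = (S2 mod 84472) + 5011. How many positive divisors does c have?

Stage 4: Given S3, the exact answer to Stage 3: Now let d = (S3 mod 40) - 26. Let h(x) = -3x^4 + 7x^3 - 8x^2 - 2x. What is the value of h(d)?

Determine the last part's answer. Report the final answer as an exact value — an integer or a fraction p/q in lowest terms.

-781132

Stage 1: 58456 = 2^3 * 7307; number of divisors = (3+1) * (1+1) = 8; answer 8
Stage 2: S1 = 8; w = -29; f(2) = 3*(28) + 3*(-29) = -3; iterating: f(2)=-3, f(3)=75, f(4)=216, f(5)=873, f(6)=3267, f(7)=12420, f(8)=47061, f(9)=178443, f(10)=676512, f(11)=2564865, f(12)=9724131, f(13)=36866988, f(14)=139773357, f(15)=529921035, f(16)=2009083176, f(17)=7617012633, f(18)=28878287427; answer 28878287427
Stage 3: S2 = 28878287427; c = 18742; 18742 = 2 * 9371; number of divisors = (1+1) * (1+1) = 4; answer 4
Stage 4: S3 = 4; d = -22; -3*(-22)^4 + 7*(-22)^3 - 8*(-22)^2 - 2*(-22)^1 = (-702768) + (-74536) + (-3872) + (44) = -781132; answer -781132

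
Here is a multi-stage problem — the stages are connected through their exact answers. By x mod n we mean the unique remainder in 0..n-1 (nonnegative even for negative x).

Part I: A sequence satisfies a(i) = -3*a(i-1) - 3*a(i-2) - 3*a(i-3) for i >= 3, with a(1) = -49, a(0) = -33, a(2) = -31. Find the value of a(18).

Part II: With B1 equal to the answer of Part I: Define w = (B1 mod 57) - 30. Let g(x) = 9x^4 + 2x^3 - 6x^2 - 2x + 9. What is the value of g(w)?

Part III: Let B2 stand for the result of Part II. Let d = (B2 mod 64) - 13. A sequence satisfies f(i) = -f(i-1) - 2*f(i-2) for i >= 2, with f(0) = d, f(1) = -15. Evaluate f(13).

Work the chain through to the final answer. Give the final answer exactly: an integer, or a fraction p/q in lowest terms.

Part I: a(3) = -3*(-31) - 3*(-49) - 3*(-33) = 339; iterating: a(3)=339, a(4)=-777, a(5)=1407, a(6)=-2907, a(7)=6831, a(8)=-15993, a(9)=36207, a(10)=-81135, a(11)=182763, a(12)=-413505, a(13)=935631, a(14)=-2114667, a(15)=4777623, a(16)=-10795761, a(17)=24398415, a(18)=-55140831; answer -55140831
Part II: B1 = -55140831; w = -30; 9*(-30)^4 + 2*(-30)^3 - 6*(-30)^2 - 2*(-30)^1 + 9 = (7290000) + (-54000) + (-5400) + (60) + (9) = 7230669; answer 7230669
Part III: B2 = 7230669; d = 0; f(2) = -1*(-15) - 2*(0) = 15; iterating: f(2)=15, f(3)=15, f(4)=-45, f(5)=15, f(6)=75, f(7)=-105, f(8)=-45, f(9)=255, f(10)=-165, f(11)=-345, f(12)=675, f(13)=15; answer 15

15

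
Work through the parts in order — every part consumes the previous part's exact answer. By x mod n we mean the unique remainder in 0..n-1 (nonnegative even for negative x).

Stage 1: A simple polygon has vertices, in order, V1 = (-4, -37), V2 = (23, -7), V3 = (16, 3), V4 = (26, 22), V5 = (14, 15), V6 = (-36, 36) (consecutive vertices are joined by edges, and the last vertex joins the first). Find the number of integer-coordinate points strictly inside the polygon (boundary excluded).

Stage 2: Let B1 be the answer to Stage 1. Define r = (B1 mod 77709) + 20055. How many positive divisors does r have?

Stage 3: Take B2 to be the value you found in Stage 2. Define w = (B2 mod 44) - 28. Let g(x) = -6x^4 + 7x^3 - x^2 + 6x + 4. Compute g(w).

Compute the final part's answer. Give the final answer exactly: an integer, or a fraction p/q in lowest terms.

Stage 1: cross terms: (-4*-7 - 23*-37)=879, (23*3 - 16*-7)=181, (16*22 - 26*3)=274, (26*15 - 14*22)=82, (14*36 - -36*15)=1044, (-36*-37 - -4*36)=1476; twice the area = |3936| = 3936; area = 1968; boundary points = 3 + 1 + 1 + 1 + 1 + 1 = 8; strictly interior points = area - boundary/2 + 1 = 1965; answer 1965
Stage 2: B1 = 1965; r = 22020; 22020 = 2^2 * 3 * 5 * 367; number of divisors = (2+1) * (1+1) * (1+1) * (1+1) = 24; answer 24
Stage 3: B2 = 24; w = -4; -6*(-4)^4 + 7*(-4)^3 - 1*(-4)^2 + 6*(-4)^1 + 4 = (-1536) + (-448) + (-16) + (-24) + (4) = -2020; answer -2020

-2020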